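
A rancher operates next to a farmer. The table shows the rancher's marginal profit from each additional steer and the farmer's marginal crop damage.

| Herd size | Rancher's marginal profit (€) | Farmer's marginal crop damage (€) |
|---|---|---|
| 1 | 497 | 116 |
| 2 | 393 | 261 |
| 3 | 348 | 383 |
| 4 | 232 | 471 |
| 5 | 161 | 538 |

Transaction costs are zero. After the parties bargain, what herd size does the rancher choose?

Bargaining reaches the level where marginal profit last exceeds marginal crop damage.
That holds through level 2 (393 ≥ 261) but not at 3 (348 < 383).

2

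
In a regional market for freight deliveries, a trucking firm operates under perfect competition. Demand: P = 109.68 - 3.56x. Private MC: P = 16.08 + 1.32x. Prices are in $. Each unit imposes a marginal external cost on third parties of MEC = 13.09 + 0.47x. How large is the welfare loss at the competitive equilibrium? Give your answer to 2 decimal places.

Market equilibrium (private): 16.08 + 1.32x = 109.68 - 3.56x → x_m = 19.1803.
Social marginal cost = private MC + MEC = 29.17 + 1.79x.
Set SMC = demand: 29.17 + 1.79x = 109.68 - 3.56x → x* = 15.0486.
Height of the DWL triangle at x_m is SMC(x_m) − demand(x_m) = MEC(x_m) = 22.1048.
DWL = ½ × 4.1317 × 22.1048 = 45.6652.

DWL = $45.67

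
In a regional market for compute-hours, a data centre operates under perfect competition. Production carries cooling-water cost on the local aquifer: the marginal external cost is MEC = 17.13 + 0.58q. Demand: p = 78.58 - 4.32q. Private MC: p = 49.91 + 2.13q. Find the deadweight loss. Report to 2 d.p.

DWL = 27.63

Market equilibrium (private): 49.91 + 2.13q = 78.58 - 4.32q → q_m = 4.4450.
Social marginal cost = private MC + MEC = 67.04 + 2.71q.
Set SMC = demand: 67.04 + 2.71q = 78.58 - 4.32q → q* = 1.6415.
The welfare-loss triangle has base |q_m − q*| and height MEC(q_m) (the vertical gap between SMC and demand is zero at q* and MEC at q_m).
DWL = ½ × 2.8035 × 19.7081 = 27.6258.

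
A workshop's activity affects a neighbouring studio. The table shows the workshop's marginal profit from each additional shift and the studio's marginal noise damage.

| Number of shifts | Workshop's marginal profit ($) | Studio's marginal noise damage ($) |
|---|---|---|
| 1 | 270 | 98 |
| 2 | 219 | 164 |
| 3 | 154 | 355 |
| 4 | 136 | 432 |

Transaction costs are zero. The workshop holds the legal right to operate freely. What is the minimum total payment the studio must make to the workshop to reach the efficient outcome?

$290

Left alone the workshop would choose level 4 (marginal profit stays positive).
Efficient level: k* = 2 (marginal profit ≥ marginal noise damage through 2).
The studio must at least cover the workshop's forgone profit from cutting 4→2: 154 + 136 = 290.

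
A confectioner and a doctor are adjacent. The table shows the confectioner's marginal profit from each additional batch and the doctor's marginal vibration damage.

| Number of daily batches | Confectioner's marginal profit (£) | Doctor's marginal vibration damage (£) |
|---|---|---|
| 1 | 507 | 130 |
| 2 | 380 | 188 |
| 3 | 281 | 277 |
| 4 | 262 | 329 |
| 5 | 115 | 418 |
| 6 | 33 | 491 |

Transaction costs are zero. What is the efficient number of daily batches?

Bargaining reaches the level where marginal profit last exceeds marginal vibration damage.
That holds through level 3 (281 ≥ 277) but not at 4 (262 < 329).

3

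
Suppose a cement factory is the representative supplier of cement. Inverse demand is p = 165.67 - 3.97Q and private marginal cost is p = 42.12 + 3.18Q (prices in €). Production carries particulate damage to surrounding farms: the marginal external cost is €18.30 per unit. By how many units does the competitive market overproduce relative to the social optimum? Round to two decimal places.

2.56 units

Market equilibrium (private): 42.12 + 3.18Q = 165.67 - 3.97Q → Q_m = 17.2797.
Social marginal cost = private MC + MEC = 60.42 + 3.18Q.
Set SMC = demand: 60.42 + 3.18Q = 165.67 - 3.97Q → Q* = 14.7203.
Gap = |17.2797 − 14.7203| = 2.5594.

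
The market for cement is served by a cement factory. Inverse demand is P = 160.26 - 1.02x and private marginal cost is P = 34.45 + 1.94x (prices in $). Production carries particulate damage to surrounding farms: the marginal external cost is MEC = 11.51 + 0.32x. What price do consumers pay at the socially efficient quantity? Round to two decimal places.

P = $124.72

Social marginal cost = private MC + MEC = 45.96 + 2.26x.
Set SMC = demand: 45.96 + 2.26x = 160.26 - 1.02x → x* = 34.8476.
Consumer price on the demand curve at x*: 160.26 − 1.02×34.8476 = 124.7154.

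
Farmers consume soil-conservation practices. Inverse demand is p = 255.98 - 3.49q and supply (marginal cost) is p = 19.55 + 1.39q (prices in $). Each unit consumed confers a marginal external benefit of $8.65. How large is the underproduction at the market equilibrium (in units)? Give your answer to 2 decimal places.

Market equilibrium (private): 19.55 + 1.39q = 255.98 - 3.49q → q_m = 48.4488.
Social marginal benefit = demand + MEB = 264.63 - 3.49q.
Set SMB = MC: 264.63 - 3.49q = 19.55 + 1.39q → q* = 50.2213.
Gap = |48.4488 − 50.2213| = 1.7725.

1.77 units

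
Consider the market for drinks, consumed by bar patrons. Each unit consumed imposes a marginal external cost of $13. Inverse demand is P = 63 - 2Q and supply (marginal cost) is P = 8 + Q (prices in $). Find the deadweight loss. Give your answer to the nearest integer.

Market equilibrium (private): 8 + Q = 63 - 2Q → Q_m = 18.3333.
Social marginal benefit = demand − MEC = 50 - 2Q.
Set SMB = MC: 50 - 2Q = 8 + Q → Q* = 14.0000.
Between Q* and Q_m the wedge MC − SMB runs linearly from 0 to MEC(Q_m), so the loss is a triangle.
DWL = ½ × 4.3333 × 13.0000 = 28.1665.

DWL = $28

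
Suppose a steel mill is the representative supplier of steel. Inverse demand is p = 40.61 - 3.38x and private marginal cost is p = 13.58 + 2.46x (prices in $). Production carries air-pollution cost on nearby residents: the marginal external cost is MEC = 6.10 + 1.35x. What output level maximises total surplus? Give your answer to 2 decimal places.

Social marginal cost = private MC + MEC = 19.68 + 3.81x.
Set SMC = demand: 19.68 + 3.81x = 40.61 - 3.38x → x* = 2.9110.

x* = 2.91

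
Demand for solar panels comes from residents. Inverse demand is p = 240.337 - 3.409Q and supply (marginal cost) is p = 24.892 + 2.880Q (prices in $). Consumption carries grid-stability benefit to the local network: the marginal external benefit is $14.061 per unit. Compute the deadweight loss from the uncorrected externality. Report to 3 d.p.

Market equilibrium (private): 24.892 + 2.880Q = 240.337 - 3.409Q → Q_m = 34.2574.
Social marginal benefit = demand + MEB = 254.398 - 3.409Q.
Set SMB = MC: 254.398 - 3.409Q = 24.892 + 2.880Q → Q* = 36.4932.
The welfare-loss triangle has base |Q_m − Q*| and height MEB(Q_m) (the vertical gap between SMB and MC is zero at Q* and MEB at Q_m).
DWL = ½ × 2.2358 × 14.0610 = 15.7188.

DWL = $15.719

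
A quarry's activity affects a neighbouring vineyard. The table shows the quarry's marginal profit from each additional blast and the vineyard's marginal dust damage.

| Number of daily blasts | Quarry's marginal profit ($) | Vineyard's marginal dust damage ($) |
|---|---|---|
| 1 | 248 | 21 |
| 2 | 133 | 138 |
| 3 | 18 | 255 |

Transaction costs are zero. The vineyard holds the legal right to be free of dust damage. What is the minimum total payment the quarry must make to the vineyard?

$21

Efficient level: marginal profit ≥ marginal dust damage through level 1, so k* = 1.
With the vineyard holding the right, the quarry must at least compensate total damage at k*: 21 = 21.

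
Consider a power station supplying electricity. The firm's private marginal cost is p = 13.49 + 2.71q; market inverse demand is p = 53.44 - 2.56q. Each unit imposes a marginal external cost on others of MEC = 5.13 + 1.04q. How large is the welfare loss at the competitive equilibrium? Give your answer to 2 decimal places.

DWL = 13.42

Market equilibrium (private): 13.49 + 2.71q = 53.44 - 2.56q → q_m = 7.5806.
Social marginal cost = private MC + MEC = 18.62 + 3.75q.
Set SMC = demand: 18.62 + 3.75q = 53.44 - 2.56q → q* = 5.5182.
Between q* and q_m the wedge SMC − demand runs linearly from 0 to MEC(q_m), so the loss is a triangle.
DWL = ½ × 2.0624 × 13.0139 = 13.4199.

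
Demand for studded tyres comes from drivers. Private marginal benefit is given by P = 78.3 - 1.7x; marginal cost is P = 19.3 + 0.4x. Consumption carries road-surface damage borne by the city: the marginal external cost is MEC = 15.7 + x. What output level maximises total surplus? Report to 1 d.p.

x* = 14.0

Social marginal benefit = demand − MEC = 62.6 - 2.7x.
Set SMB = MC: 62.6 - 2.7x = 19.3 + 0.4x → x* = 13.9677.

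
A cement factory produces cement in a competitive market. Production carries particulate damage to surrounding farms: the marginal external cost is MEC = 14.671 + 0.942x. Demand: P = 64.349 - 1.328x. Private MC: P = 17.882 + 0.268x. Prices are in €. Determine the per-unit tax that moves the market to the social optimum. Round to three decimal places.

tax = €26.472 per unit

Social marginal cost = private MC + MEC = 32.553 + 1.210x.
Set SMC = demand: 32.553 + 1.210x = 64.349 - 1.328x → x* = 12.5280.
The Pigouvian tax equals MEC at x*: 14.671 + 0.942×12.5280 = 26.4724.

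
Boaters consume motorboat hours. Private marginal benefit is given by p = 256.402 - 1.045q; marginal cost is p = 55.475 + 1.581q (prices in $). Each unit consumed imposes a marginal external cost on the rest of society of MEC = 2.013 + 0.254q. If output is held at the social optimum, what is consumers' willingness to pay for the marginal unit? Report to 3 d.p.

Social marginal benefit = demand − MEC = 254.389 - 1.299q.
Set SMB = MC: 254.389 - 1.299q = 55.475 + 1.581q → q* = 69.0674.
Consumer price on the demand curve at q*: 256.402 − 1.045×69.0674 = 184.2266.

P = $184.227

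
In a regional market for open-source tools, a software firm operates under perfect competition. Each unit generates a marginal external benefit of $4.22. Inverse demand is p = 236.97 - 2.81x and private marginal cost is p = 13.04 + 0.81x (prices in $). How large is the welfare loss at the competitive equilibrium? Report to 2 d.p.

Market equilibrium (private): 13.04 + 0.81x = 236.97 - 2.81x → x_m = 61.8591.
Social marginal cost = private MC − MEB = 8.82 + 0.81x.
Set SMC = demand: 8.82 + 0.81x = 236.97 - 2.81x → x* = 63.0249.
The welfare-loss triangle has base |x_m − x*| and height MEB(x_m) (the vertical gap between SMC and demand is zero at x* and MEB at x_m).
DWL = ½ × 1.1658 × 4.2200 = 2.4598.

DWL = $2.46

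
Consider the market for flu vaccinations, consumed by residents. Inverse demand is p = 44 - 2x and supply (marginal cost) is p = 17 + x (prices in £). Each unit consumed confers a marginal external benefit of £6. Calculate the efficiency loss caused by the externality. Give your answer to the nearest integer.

DWL = £6

Market equilibrium (private): 17 + x = 44 - 2x → x_m = 9.0000.
Social marginal benefit = demand + MEB = 50 - 2x.
Set SMB = MC: 50 - 2x = 17 + x → x* = 11.0000.
Height of the DWL triangle at x_m is SMB(x_m) − MC(x_m) = MEB(x_m) = 6.0000.
DWL = ½ × 2.0000 × 6.0000 = 6.0000.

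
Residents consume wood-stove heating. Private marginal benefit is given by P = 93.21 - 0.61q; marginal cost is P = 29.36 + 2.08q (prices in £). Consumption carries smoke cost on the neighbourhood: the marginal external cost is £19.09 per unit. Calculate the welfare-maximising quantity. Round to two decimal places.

Social marginal benefit = demand − MEC = 74.12 - 0.61q.
Set SMB = MC: 74.12 - 0.61q = 29.36 + 2.08q → q* = 16.6394.

q* = 16.64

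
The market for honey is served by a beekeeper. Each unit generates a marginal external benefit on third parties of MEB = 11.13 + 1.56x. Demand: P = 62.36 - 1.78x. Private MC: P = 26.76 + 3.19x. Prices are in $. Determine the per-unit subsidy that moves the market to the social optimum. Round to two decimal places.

Social marginal cost = private MC − MEB = 15.63 + 1.63x.
Set SMC = demand: 15.63 + 1.63x = 62.36 - 1.78x → x* = 13.7038.
The Pigouvian subsidy equals MEB at x*: 11.13 + 1.56×13.7038 = 32.5079.

subsidy = $32.51 per unit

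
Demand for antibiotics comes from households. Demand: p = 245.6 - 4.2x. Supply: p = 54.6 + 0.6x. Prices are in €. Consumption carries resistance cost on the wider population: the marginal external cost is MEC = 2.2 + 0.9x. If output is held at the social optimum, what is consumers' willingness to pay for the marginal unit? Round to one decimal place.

Social marginal benefit = demand − MEC = 243.4 - 5.1x.
Set SMB = MC: 243.4 - 5.1x = 54.6 + 0.6x → x* = 33.1228.
Consumer price on the demand curve at x*: 245.6 − 4.2×33.1228 = 106.4842.

P = €106.5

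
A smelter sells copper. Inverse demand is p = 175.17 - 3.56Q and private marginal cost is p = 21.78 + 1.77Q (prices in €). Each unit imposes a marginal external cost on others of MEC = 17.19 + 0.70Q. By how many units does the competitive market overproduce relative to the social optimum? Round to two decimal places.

6.19 units

Market equilibrium (private): 21.78 + 1.77Q = 175.17 - 3.56Q → Q_m = 28.7786.
Social marginal cost = private MC + MEC = 38.97 + 2.47Q.
Set SMC = demand: 38.97 + 2.47Q = 175.17 - 3.56Q → Q* = 22.5871.
Gap = |28.7786 − 22.5871| = 6.1915.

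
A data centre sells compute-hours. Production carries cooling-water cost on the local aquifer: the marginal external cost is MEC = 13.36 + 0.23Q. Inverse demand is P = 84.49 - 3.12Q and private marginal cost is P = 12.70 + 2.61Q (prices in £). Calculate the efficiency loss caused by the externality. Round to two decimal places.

DWL = £22.13

Market equilibrium (private): 12.70 + 2.61Q = 84.49 - 3.12Q → Q_m = 12.5288.
Social marginal cost = private MC + MEC = 26.06 + 2.84Q.
Set SMC = demand: 26.06 + 2.84Q = 84.49 - 3.12Q → Q* = 9.8037.
The loss is the area between SMC and demand from Q* to Q_m; with linear curves that's a triangle of height MEC(Q_m).
DWL = ½ × 2.7251 × 16.2416 = 22.1300.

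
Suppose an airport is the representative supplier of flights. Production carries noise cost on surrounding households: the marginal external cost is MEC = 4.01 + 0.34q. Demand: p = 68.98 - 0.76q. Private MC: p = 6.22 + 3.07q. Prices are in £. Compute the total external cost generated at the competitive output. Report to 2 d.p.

Market equilibrium (private): 6.22 + 3.07q = 68.98 - 0.76q → q_m = 16.3864.
Total external cost = ∫₀^{q_m} (4.01 + 0.34q) dq = 4.01×16.3864 + ½×0.34×16.3864² = 111.3569.

£111.36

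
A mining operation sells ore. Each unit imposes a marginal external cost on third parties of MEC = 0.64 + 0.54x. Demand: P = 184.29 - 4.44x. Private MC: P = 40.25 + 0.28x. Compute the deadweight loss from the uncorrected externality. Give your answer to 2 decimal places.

Market equilibrium (private): 40.25 + 0.28x = 184.29 - 4.44x → x_m = 30.5169.
Social marginal cost = private MC + MEC = 40.89 + 0.82x.
Set SMC = demand: 40.89 + 0.82x = 184.29 - 4.44x → x* = 27.2624.
The loss is the area between SMC and demand from x* to x_m; with linear curves that's a triangle of height MEC(x_m).
DWL = ½ × 3.2545 × 17.1192 = 27.8572.

DWL = 27.86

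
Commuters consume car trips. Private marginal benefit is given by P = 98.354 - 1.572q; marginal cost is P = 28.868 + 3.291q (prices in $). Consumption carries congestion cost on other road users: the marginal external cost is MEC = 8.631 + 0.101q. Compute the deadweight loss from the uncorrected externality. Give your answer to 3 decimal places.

Market equilibrium (private): 28.868 + 3.291q = 98.354 - 1.572q → q_m = 14.2887.
Social marginal benefit = demand − MEC = 89.723 - 1.673q.
Set SMB = MC: 89.723 - 1.673q = 28.868 + 3.291q → q* = 12.2593.
Between q* and q_m the wedge MC − SMB runs linearly from 0 to MEC(q_m), so the loss is a triangle.
DWL = ½ × 2.0294 × 10.0742 = 10.2223.

DWL = $10.222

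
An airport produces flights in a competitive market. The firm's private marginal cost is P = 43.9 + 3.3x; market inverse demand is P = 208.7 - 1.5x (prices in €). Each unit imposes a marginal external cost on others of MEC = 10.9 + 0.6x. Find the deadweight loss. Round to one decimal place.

DWL = €91.9

Market equilibrium (private): 43.9 + 3.3x = 208.7 - 1.5x → x_m = 34.3333.
Social marginal cost = private MC + MEC = 54.8 + 3.9x.
Set SMC = demand: 54.8 + 3.9x = 208.7 - 1.5x → x* = 28.5000.
The welfare-loss triangle has base |x_m − x*| and height MEC(x_m) (the vertical gap between SMC and demand is zero at x* and MEC at x_m).
DWL = ½ × 5.8333 × 31.5000 = 91.8745.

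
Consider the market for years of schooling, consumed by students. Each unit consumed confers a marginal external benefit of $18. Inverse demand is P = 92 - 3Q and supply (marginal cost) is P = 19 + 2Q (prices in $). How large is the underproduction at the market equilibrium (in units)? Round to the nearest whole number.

4 units

Market equilibrium (private): 19 + 2Q = 92 - 3Q → Q_m = 14.6000.
Social marginal benefit = demand + MEB = 110 - 3Q.
Set SMB = MC: 110 - 3Q = 19 + 2Q → Q* = 18.2000.
Gap = |14.6000 − 18.2000| = 3.6000.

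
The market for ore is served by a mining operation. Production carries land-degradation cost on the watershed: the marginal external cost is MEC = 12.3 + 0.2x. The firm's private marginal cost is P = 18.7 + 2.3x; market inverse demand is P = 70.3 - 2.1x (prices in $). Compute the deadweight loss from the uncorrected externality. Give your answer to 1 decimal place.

DWL = $23.3

Market equilibrium (private): 18.7 + 2.3x = 70.3 - 2.1x → x_m = 11.7273.
Social marginal cost = private MC + MEC = 31.0 + 2.5x.
Set SMC = demand: 31.0 + 2.5x = 70.3 - 2.1x → x* = 8.5435.
The loss is the area between SMC and demand from x* to x_m; with linear curves that's a triangle of height MEC(x_m).
DWL = ½ × 3.1838 × 14.6455 = 23.3142.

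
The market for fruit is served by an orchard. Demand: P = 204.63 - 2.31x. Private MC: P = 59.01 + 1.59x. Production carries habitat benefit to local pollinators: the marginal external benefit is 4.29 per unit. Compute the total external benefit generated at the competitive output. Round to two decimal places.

160.18

Market equilibrium (private): 59.01 + 1.59x = 204.63 - 2.31x → x_m = 37.3385.
Total external benefit = MEB × x_m = 4.29 × 37.3385 = 160.1822.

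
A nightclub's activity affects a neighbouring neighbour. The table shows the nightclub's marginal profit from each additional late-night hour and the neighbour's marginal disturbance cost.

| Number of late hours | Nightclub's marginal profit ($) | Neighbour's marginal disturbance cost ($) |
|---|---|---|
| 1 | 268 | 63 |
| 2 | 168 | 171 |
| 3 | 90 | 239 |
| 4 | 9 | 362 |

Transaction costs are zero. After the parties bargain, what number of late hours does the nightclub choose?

1

Bargaining reaches the level where marginal profit last exceeds marginal disturbance cost.
That holds through level 1 (268 ≥ 63) but not at 2 (168 < 171).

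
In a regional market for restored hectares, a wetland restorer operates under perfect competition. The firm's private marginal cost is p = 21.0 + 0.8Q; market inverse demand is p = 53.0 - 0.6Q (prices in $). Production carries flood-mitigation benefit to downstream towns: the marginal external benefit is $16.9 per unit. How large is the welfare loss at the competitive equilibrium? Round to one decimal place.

Market equilibrium (private): 21.0 + 0.8Q = 53.0 - 0.6Q → Q_m = 22.8571.
Social marginal cost = private MC − MEB = 4.1 + 0.8Q.
Set SMC = demand: 4.1 + 0.8Q = 53.0 - 0.6Q → Q* = 34.9286.
The welfare-loss triangle has base |Q_m − Q*| and height MEB(Q_m) (the vertical gap between SMC and demand is zero at Q* and MEB at Q_m).
DWL = ½ × 12.0715 × 16.9000 = 102.0042.

DWL = $102.0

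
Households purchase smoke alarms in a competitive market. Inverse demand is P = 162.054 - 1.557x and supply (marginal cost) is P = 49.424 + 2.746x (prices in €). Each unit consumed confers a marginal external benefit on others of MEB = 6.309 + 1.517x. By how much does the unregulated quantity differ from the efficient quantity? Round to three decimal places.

Market equilibrium (private): 49.424 + 2.746x = 162.054 - 1.557x → x_m = 26.1748.
Social marginal benefit = demand + MEB = 168.363 - 0.040x.
Set SMB = MC: 168.363 - 0.040x = 49.424 + 2.746x → x* = 42.6917.
Gap = |26.1748 − 42.6917| = 16.5169.

16.517 units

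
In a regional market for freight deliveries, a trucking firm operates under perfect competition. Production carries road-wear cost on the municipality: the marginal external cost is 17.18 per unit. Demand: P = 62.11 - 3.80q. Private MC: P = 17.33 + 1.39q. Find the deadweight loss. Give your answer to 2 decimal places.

DWL = 28.43

Market equilibrium (private): 17.33 + 1.39q = 62.11 - 3.80q → q_m = 8.6281.
Social marginal cost = private MC + MEC = 34.51 + 1.39q.
Set SMC = demand: 34.51 + 1.39q = 62.11 - 3.80q → q* = 5.3179.
Between q* and q_m the wedge SMC − demand runs linearly from 0 to MEC(q_m), so the loss is a triangle.
DWL = ½ × 3.3102 × 17.1800 = 28.4346.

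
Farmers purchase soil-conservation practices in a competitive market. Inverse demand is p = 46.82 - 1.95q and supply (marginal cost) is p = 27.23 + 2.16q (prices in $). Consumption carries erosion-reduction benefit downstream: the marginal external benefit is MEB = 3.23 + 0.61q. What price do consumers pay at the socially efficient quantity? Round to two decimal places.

P = $34.11

Social marginal benefit = demand + MEB = 50.05 - 1.34q.
Set SMB = MC: 50.05 - 1.34q = 27.23 + 2.16q → q* = 6.5200.
Consumer price on the demand curve at q*: 46.82 − 1.95×6.5200 = 34.1060.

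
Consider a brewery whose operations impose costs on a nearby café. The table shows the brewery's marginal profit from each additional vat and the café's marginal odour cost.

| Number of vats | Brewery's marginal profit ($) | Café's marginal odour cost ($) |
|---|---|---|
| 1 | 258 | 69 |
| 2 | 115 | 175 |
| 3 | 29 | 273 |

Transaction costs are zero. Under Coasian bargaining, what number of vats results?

1

Bargaining reaches the level where marginal profit last exceeds marginal odour cost.
That holds through level 1 (258 ≥ 69) but not at 2 (115 < 175).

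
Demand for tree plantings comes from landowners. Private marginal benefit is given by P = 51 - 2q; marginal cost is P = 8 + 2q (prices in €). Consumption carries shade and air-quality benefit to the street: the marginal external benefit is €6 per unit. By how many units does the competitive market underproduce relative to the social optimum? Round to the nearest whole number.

2 units

Market equilibrium (private): 8 + 2q = 51 - 2q → q_m = 10.7500.
Social marginal benefit = demand + MEB = 57 - 2q.
Set SMB = MC: 57 - 2q = 8 + 2q → q* = 12.2500.
Gap = |10.7500 − 12.2500| = 1.5000.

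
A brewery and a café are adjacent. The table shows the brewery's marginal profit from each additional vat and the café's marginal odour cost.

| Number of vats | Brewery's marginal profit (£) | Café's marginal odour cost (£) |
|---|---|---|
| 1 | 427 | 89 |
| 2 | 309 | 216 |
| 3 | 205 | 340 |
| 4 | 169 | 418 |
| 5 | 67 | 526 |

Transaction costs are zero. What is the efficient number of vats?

2

Bargaining reaches the level where marginal profit last exceeds marginal odour cost.
That holds through level 2 (309 ≥ 216) but not at 3 (205 < 340).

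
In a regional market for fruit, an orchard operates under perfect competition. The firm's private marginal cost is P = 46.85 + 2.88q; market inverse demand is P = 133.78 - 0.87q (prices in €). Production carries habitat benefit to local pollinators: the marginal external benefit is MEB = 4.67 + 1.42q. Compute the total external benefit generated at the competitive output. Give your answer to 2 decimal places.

Market equilibrium (private): 46.85 + 2.88q = 133.78 - 0.87q → q_m = 23.1813.
Total external benefit = ∫₀^{q_m} (4.67 + 1.42q) dq = 4.67×23.1813 + ½×1.42×23.1813² = 489.7913.

€489.79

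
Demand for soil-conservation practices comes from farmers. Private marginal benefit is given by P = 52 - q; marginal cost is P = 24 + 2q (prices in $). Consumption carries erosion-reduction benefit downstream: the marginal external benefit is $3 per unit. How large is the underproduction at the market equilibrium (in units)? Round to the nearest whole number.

Market equilibrium (private): 24 + 2q = 52 - q → q_m = 9.3333.
Social marginal benefit = demand + MEB = 55 - q.
Set SMB = MC: 55 - q = 24 + 2q → q* = 10.3333.
Gap = |9.3333 − 10.3333| = 1.0000.

1 units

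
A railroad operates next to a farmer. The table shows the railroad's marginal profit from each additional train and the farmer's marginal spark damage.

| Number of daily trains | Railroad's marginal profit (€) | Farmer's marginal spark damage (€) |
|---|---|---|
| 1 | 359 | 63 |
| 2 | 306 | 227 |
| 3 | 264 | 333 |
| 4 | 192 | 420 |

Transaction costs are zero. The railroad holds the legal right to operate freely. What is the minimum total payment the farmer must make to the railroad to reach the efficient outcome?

Left alone the railroad would choose level 4 (marginal profit stays positive).
Efficient level: k* = 2 (marginal profit ≥ marginal spark damage through 2).
The farmer must at least cover the railroad's forgone profit from cutting 4→2: 264 + 192 = 456.

€456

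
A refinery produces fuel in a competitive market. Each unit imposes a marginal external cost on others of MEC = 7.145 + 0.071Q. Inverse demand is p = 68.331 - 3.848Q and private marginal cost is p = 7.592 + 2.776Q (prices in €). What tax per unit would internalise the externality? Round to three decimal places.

tax = €7.713 per unit

Social marginal cost = private MC + MEC = 14.737 + 2.847Q.
Set SMC = demand: 14.737 + 2.847Q = 68.331 - 3.848Q → Q* = 8.0051.
The Pigouvian tax equals MEC at Q*: 7.145 + 0.071×8.0051 = 7.7134.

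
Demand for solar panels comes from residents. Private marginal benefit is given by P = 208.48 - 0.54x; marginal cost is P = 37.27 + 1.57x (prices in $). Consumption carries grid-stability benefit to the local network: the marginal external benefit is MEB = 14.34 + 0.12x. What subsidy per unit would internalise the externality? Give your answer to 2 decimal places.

subsidy = $25.53 per unit

Social marginal benefit = demand + MEB = 222.82 - 0.42x.
Set SMB = MC: 222.82 - 0.42x = 37.27 + 1.57x → x* = 93.2412.
The Pigouvian subsidy equals MEB at x*: 14.34 + 0.12×93.2412 = 25.5289.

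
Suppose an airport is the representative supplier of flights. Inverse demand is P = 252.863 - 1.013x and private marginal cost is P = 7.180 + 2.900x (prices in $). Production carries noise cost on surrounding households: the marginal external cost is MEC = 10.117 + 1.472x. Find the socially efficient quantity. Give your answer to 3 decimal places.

Social marginal cost = private MC + MEC = 17.297 + 4.372x.
Set SMC = demand: 17.297 + 4.372x = 252.863 - 1.013x → x* = 43.7448.

x* = 43.745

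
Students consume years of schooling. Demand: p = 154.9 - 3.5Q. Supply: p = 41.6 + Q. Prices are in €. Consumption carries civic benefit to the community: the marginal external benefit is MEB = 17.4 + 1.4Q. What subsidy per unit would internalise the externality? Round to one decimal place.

Social marginal benefit = demand + MEB = 172.3 - 2.1Q.
Set SMB = MC: 172.3 - 2.1Q = 41.6 + Q → Q* = 42.1613.
The Pigouvian subsidy equals MEB at Q*: 17.4 + 1.4×42.1613 = 76.4258.

subsidy = €76.4 per unit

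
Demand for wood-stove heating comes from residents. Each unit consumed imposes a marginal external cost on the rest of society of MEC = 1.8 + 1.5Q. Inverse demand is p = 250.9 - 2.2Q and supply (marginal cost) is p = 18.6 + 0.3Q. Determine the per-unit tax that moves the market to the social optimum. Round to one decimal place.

Social marginal benefit = demand − MEC = 249.1 - 3.7Q.
Set SMB = MC: 249.1 - 3.7Q = 18.6 + 0.3Q → Q* = 57.6250.
The Pigouvian tax equals MEC at Q*: 1.8 + 1.5×57.6250 = 88.2375.

tax = 88.2 per unit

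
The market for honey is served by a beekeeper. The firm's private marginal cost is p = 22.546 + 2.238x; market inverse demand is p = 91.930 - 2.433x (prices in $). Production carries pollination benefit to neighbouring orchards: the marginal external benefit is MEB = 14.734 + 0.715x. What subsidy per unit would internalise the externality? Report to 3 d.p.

Social marginal cost = private MC − MEB = 7.812 + 1.523x.
Set SMC = demand: 7.812 + 1.523x = 91.930 - 2.433x → x* = 21.2634.
The Pigouvian subsidy equals MEB at x*: 14.734 + 0.715×21.2634 = 29.9373.

subsidy = $29.937 per unit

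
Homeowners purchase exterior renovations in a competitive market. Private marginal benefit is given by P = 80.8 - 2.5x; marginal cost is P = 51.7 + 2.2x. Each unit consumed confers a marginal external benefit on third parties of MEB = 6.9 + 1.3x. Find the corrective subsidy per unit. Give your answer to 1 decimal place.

subsidy = 20.7 per unit

Social marginal benefit = demand + MEB = 87.7 - 1.2x.
Set SMB = MC: 87.7 - 1.2x = 51.7 + 2.2x → x* = 10.5882.
The Pigouvian subsidy equals MEB at x*: 6.9 + 1.3×10.5882 = 20.6647.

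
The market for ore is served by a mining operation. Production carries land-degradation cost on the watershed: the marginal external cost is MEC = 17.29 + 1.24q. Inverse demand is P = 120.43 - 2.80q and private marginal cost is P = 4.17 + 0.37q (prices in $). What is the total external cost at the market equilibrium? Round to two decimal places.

$1468.05

Market equilibrium (private): 4.17 + 0.37q = 120.43 - 2.80q → q_m = 36.6751.
Total external cost = ∫₀^{q_m} (17.29 + 1.24q) dq = 17.29×36.6751 + ½×1.24×36.6751² = 1468.0515.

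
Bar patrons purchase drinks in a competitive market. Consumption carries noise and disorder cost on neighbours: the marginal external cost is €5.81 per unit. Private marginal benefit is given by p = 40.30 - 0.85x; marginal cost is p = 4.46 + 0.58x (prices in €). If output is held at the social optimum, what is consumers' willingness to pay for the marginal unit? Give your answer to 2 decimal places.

Social marginal benefit = demand − MEC = 34.49 - 0.85x.
Set SMB = MC: 34.49 - 0.85x = 4.46 + 0.58x → x* = 21.0000.
Consumer price on the demand curve at x*: 40.30 − 0.85×21.0000 = 22.4500.

P = €22.45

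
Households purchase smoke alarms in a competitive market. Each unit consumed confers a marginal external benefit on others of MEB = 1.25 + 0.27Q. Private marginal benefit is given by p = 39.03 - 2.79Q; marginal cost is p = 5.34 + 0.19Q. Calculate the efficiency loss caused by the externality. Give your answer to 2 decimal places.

DWL = 3.42

Market equilibrium (private): 5.34 + 0.19Q = 39.03 - 2.79Q → Q_m = 11.3054.
Social marginal benefit = demand + MEB = 40.28 - 2.52Q.
Set SMB = MC: 40.28 - 2.52Q = 5.34 + 0.19Q → Q* = 12.8930.
Height of the DWL triangle at Q_m is SMB(Q_m) − MC(Q_m) = MEB(Q_m) = 4.3024.
DWL = ½ × 1.5876 × 4.3024 = 3.4152.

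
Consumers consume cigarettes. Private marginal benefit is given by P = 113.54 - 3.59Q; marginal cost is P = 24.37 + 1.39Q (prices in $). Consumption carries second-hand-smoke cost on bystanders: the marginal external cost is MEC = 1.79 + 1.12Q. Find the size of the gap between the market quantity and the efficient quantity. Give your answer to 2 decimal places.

Market equilibrium (private): 24.37 + 1.39Q = 113.54 - 3.59Q → Q_m = 17.9056.
Social marginal benefit = demand − MEC = 111.75 - 4.71Q.
Set SMB = MC: 111.75 - 4.71Q = 24.37 + 1.39Q → Q* = 14.3246.
Gap = |17.9056 − 14.3246| = 3.5810.

3.58 units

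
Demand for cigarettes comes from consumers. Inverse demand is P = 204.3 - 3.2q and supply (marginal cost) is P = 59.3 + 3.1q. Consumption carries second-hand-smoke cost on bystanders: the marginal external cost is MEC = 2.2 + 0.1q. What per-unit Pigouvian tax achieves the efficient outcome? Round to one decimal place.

tax = 4.4 per unit

Social marginal benefit = demand − MEC = 202.1 - 3.3q.
Set SMB = MC: 202.1 - 3.3q = 59.3 + 3.1q → q* = 22.3125.
The Pigouvian tax equals MEC at q*: 2.2 + 0.1×22.3125 = 4.4313.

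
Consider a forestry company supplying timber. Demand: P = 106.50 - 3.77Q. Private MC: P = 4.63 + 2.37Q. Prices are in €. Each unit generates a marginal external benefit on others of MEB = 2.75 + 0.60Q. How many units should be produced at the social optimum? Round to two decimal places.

Social marginal cost = private MC − MEB = 1.88 + 1.77Q.
Set SMC = demand: 1.88 + 1.77Q = 106.50 - 3.77Q → Q* = 18.8845.

Q* = 18.88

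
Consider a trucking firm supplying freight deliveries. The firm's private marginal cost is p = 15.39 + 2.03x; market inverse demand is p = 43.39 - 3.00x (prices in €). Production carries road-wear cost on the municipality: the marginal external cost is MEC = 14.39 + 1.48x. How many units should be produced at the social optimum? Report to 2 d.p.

x* = 2.09

Social marginal cost = private MC + MEC = 29.78 + 3.51x.
Set SMC = demand: 29.78 + 3.51x = 43.39 - 3.00x → x* = 2.0906.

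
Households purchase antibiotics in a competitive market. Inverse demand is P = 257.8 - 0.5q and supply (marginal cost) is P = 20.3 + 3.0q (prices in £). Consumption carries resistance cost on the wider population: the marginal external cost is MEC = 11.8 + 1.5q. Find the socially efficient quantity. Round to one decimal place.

q* = 45.1

Social marginal benefit = demand − MEC = 246.0 - 2.0q.
Set SMB = MC: 246.0 - 2.0q = 20.3 + 3.0q → q* = 45.1400.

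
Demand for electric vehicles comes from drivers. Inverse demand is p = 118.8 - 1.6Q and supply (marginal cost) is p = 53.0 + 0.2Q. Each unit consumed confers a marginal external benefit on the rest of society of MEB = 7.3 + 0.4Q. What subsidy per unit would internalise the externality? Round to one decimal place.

Social marginal benefit = demand + MEB = 126.1 - 1.2Q.
Set SMB = MC: 126.1 - 1.2Q = 53.0 + 0.2Q → Q* = 52.2143.
The Pigouvian subsidy equals MEB at Q*: 7.3 + 0.4×52.2143 = 28.1857.

subsidy = 28.2 per unit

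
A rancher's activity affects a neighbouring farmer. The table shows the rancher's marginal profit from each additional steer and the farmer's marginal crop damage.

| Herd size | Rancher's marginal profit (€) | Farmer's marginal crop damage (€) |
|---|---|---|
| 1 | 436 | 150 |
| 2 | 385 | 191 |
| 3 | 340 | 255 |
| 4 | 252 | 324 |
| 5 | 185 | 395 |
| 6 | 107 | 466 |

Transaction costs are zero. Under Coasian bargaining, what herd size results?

Bargaining reaches the level where marginal profit last exceeds marginal crop damage.
That holds through level 3 (340 ≥ 255) but not at 4 (252 < 324).

3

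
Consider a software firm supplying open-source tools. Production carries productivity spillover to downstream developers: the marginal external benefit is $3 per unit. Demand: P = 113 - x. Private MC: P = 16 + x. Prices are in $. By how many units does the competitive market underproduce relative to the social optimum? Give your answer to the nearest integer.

Market equilibrium (private): 16 + x = 113 - x → x_m = 48.5000.
Social marginal cost = private MC − MEB = 13 + x.
Set SMC = demand: 13 + x = 113 - x → x* = 50.0000.
Gap = |48.5000 − 50.0000| = 1.5000.

2 units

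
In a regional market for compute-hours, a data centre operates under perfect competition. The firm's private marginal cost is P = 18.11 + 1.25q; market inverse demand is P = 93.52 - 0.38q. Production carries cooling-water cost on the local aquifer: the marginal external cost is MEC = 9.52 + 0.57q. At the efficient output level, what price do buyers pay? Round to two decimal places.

Social marginal cost = private MC + MEC = 27.63 + 1.82q.
Set SMC = demand: 27.63 + 1.82q = 93.52 - 0.38q → q* = 29.9500.
Consumer price on the demand curve at q*: 93.52 − 0.38×29.9500 = 82.1390.

P = 82.14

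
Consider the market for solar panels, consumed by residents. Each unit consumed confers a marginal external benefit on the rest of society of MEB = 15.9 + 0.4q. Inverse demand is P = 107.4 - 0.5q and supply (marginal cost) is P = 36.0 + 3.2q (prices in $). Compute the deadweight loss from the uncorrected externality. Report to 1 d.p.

Market equilibrium (private): 36.0 + 3.2q = 107.4 - 0.5q → q_m = 19.2973.
Social marginal benefit = demand + MEB = 123.3 - 0.1q.
Set SMB = MC: 123.3 - 0.1q = 36.0 + 3.2q → q* = 26.4545.
Height of the DWL triangle at q_m is SMB(q_m) − MC(q_m) = MEB(q_m) = 23.6189.
DWL = ½ × 7.1572 × 23.6189 = 84.5226.

DWL = $84.5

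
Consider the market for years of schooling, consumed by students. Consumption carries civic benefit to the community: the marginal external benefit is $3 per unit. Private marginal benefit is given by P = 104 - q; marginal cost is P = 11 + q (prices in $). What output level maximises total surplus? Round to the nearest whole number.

Social marginal benefit = demand + MEB = 107 - q.
Set SMB = MC: 107 - q = 11 + q → q* = 48.0000.

q* = 48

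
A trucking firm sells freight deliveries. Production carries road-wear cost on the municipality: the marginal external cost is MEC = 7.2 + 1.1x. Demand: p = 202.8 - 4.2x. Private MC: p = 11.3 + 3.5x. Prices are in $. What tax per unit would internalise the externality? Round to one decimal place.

Social marginal cost = private MC + MEC = 18.5 + 4.6x.
Set SMC = demand: 18.5 + 4.6x = 202.8 - 4.2x → x* = 20.9432.
The Pigouvian tax equals MEC at x*: 7.2 + 1.1×20.9432 = 30.2375.

tax = $30.2 per unit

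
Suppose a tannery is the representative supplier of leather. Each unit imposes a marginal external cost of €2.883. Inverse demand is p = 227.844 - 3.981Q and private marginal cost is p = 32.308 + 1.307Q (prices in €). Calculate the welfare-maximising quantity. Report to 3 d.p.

Social marginal cost = private MC + MEC = 35.191 + 1.307Q.
Set SMC = demand: 35.191 + 1.307Q = 227.844 - 3.981Q → Q* = 36.4321.

Q* = 36.432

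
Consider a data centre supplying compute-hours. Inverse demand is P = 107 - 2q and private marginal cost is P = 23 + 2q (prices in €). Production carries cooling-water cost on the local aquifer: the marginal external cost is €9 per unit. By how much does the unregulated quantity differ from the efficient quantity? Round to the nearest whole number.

Market equilibrium (private): 23 + 2q = 107 - 2q → q_m = 21.0000.
Social marginal cost = private MC + MEC = 32 + 2q.
Set SMC = demand: 32 + 2q = 107 - 2q → q* = 18.7500.
Gap = |21.0000 − 18.7500| = 2.2500.

2 units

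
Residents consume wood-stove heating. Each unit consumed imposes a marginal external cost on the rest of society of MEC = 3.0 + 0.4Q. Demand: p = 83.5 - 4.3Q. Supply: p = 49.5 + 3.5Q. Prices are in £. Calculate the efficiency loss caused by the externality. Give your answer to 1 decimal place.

Market equilibrium (private): 49.5 + 3.5Q = 83.5 - 4.3Q → Q_m = 4.3590.
Social marginal benefit = demand − MEC = 80.5 - 4.7Q.
Set SMB = MC: 80.5 - 4.7Q = 49.5 + 3.5Q → Q* = 3.7805.
The loss is the area between SMB and MC from Q* to Q_m; with linear curves that's a triangle of height MEC(Q_m).
DWL = ½ × 0.5785 × 4.7436 = 1.3721.

DWL = £1.4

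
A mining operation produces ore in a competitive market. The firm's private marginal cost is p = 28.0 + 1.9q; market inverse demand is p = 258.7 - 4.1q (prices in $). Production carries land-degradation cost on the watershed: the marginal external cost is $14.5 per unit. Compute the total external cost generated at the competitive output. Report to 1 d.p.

Market equilibrium (private): 28.0 + 1.9q = 258.7 - 4.1q → q_m = 38.4500.
Total external cost = MEC × q_m = 14.5 × 38.4500 = 557.5250.

$557.5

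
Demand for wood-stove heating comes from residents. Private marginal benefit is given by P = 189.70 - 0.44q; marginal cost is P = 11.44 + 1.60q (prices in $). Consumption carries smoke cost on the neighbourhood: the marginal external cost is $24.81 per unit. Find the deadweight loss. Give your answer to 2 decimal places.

Market equilibrium (private): 11.44 + 1.60q = 189.70 - 0.44q → q_m = 87.3824.
Social marginal benefit = demand − MEC = 164.89 - 0.44q.
Set SMB = MC: 164.89 - 0.44q = 11.44 + 1.60q → q* = 75.2206.
Height of the DWL triangle at q_m is MC(q_m) − SMB(q_m) = MEC(q_m) = 24.8100.
DWL = ½ × 12.1618 × 24.8100 = 150.8671.

DWL = $150.87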